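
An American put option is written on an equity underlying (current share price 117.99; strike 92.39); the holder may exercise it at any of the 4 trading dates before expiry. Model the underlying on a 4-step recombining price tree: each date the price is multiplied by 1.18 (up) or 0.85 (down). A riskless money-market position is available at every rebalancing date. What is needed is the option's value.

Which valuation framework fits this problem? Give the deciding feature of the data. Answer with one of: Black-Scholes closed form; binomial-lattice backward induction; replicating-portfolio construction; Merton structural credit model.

framework: binomial-lattice backward induction

Key observation: the defining feature is the embedded early-exercise option across 4 discrete dates on the spot-117.99 tree; pricing the strike-92.39 put means working backward with an exercise test at every node.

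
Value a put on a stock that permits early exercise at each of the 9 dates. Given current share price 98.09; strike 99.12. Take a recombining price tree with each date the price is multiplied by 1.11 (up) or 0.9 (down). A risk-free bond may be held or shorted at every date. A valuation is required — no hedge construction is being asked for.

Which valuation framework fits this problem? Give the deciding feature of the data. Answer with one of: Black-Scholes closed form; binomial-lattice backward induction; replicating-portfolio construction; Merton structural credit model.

framework: binomial-lattice backward induction

Key observation: with exercise allowed before expiry on a discrete up/down model (9 steps from spot 98.09), the strike-99.12 put's value must be rolled back through the tree testing early exercise at each node.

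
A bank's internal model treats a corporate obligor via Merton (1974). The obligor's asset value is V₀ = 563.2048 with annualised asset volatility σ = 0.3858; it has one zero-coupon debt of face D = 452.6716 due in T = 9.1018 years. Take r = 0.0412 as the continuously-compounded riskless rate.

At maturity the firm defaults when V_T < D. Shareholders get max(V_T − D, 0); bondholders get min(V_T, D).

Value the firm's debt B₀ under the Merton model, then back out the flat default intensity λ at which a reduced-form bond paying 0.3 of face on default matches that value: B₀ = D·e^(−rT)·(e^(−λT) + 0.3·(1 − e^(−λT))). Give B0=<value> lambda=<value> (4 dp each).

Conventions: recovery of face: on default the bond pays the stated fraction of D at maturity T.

With assets at 563.2048 and a single debt payment of 452.6716 at 9.1018 years:
d₁ = [ln(V₀/D) + (r + σ²/2)T] / (σ√T)
   = [ln(563.2048/452.6716) + (0.0412 + 0.5·0.3858²)·9.1018] / (0.3858·√9.1018)
   = [0.218476 + 1.052358] / 1.163927 = 1.091850
d₂ = d₁ − σ√T = 1.091850 − 1.163927 = -0.072077
N(d₁) = 0.862550,  N(d₂) = 0.471270,  e^(−rT) = 0.687293
E₀ = V₀·N(d₁) − D·e^(−rT)·N(d₂)
   = 563.2048·0.862550 − 452.6716·0.687293·0.471270 = 339.171862
B₀ = V₀ − E₀ = 563.2048 − 339.171862 = 224.032938
e^(−λT) = (B₀·e^(rT)/D − 0.3)/(1 − 0.3) = (224.0329·1.454983/452.6716 − 0.3)/0.7 = 0.60012778
λ = −ln(0.60012778)/9.1018 = 0.056100

B0=224.0329 lambda=0.0561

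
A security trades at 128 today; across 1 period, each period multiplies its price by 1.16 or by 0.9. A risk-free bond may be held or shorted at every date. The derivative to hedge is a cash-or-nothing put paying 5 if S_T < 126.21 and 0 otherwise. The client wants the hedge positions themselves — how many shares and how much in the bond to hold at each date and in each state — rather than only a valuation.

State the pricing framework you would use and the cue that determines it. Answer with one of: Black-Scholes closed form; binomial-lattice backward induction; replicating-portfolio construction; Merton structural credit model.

framework: replicating-portfolio construction

Key observation: since the answer must list Δ and B at each node of the 1.16/0.9 lattice on 128, the replicating-portfolio method — solving the two-state system at every node — is the one that applies.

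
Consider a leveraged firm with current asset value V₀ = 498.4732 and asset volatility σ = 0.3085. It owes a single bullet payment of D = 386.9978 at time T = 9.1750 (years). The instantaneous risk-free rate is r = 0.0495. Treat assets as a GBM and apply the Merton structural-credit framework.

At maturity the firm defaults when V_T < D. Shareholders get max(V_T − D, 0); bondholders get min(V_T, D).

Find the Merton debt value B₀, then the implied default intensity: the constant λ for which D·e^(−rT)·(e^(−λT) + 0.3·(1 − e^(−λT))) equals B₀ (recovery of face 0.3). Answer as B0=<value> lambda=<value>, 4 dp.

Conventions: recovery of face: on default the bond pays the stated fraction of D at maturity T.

Apply the equity-as-call identities (strike 386.9978, horizon 9.1750 years):
d₁ = [ln(V₀/D) + (r + σ²/2)T] / (σ√T)
   = [ln(498.4732/386.9978) + (0.0495 + 0.5·0.3085²)·9.1750] / (0.3085·√9.1750)
   = [0.253131 + 0.890765] / 0.934455 = 1.224132
d₂ = d₁ − σ√T = 1.224132 − 0.934455 = 0.289678
N(d₁) = 0.889549,  N(d₂) = 0.613969,  e^(−rT) = 0.634980
E₀ = V₀·N(d₁) − D·e^(−rT)·N(d₂)
   = 498.4732·0.889549 − 386.9978·0.634980·0.613969 = 292.542263
B₀ = V₀ − E₀ = 498.4732 − 292.542263 = 205.930937
e^(−λT) = (B₀·e^(rT)/D − 0.3)/(1 − 0.3) = (205.9309·1.574854/386.9978 − 0.3)/0.7 = 0.76859698
λ = −ln(0.76859698)/9.1750 = 0.028685

B0=205.9309 lambda=0.0287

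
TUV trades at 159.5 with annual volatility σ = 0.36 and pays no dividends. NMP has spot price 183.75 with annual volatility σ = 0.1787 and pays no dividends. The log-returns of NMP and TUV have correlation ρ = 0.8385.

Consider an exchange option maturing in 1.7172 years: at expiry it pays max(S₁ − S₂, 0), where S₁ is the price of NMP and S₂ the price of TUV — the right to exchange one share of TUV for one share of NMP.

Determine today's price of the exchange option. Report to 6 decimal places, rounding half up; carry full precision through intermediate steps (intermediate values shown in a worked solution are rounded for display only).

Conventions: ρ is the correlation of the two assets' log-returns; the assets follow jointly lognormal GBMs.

σ_eff = √(σ₁² + σ₂² − 2ρσ₁σ₂) = √(0.1787² + 0.36² − 2·0.8385·0.1787·0.36) = 0.231622
d₁ = (ln(S₁/S₂) + (q₂ − q₁ + σ_eff²/2)T) / (σ_eff√T) = (ln(183.75/159.5) + (0.0 − 0.0 + 0.026824)·1.7172) / 0.303523 = 0.618060
d₂ = d₁ − σ_eff√T = 0.618060 − 0.303523 = 0.314538
N(d₁) = 0.731732,  N(d₂) = 0.623444
V = S₁·e^{−q₁T}·N(d₁) − S₂·e^{−q₂T}·N(d₂) = 134.455782 − 99.439256 = 35.016526
Key observation: no risk-free rate is needed — with the second asset as numeraire the exchange option is a call on the ratio S₁/S₂, and r cancels out of the value.

exchange price = 35.016526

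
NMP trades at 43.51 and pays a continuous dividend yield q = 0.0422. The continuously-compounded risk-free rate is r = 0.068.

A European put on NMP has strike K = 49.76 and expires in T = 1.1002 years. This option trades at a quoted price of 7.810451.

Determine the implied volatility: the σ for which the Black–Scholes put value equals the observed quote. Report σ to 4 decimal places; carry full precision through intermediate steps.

sigma = 0.2827

At σ = 0.2827 the Black–Scholes value reproduces the quote:
σ√T = 0.2827·√1.1002 = 0.296525
d₁ = (ln(S/K) + (r−q+σ²/2)T) / (σ√T) = (ln(43.51/49.76) + (0.068−0.0422+0.2827²/2)·1.1002) / 0.296525 = (-0.134221 + 0.072349) / 0.296525 = -0.208656
d₂ = d₁ − σ√T = -0.208656 − 0.296525 = -0.505182
e^{−rT} = 0.927916
e^{−qT} = 0.954633
N(−d₁) = 0.582642,  N(−d₂) = 0.693284
V = K·e^{−rT}·N(−d₂) − S·e^{−qT}·N(−d₁) = 32.011103 − 24.200653 = 7.810451 (the observed quote) — the price is monotone increasing in volatility, hence this σ is the only solution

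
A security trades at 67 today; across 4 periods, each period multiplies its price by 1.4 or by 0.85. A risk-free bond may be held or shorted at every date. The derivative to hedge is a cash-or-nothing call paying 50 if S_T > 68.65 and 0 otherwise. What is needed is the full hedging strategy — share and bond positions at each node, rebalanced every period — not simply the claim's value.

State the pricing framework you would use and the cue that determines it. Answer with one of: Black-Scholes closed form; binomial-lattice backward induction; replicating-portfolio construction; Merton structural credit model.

Key observation: the deliverable is the dynamic trading strategy on the 4-step tree (spot 67, moves 1.4 and 0.85), so the valuation must go through the node-by-node replicating-portfolio solve.

framework: replicating-portfolio construction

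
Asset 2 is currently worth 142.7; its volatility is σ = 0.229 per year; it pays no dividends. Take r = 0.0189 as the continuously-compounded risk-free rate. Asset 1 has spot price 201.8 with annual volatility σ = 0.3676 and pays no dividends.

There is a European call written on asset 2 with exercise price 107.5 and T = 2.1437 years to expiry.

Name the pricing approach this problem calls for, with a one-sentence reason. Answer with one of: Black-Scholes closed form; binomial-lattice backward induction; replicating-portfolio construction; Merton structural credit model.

Key observation: a European claim on asset 2 (strike 107.5) — a lognormal (GBM) underlying with constant rate and volatility — has an exact closed-form value; no lattice or capital structure is involved.

framework: Black-Scholes closed form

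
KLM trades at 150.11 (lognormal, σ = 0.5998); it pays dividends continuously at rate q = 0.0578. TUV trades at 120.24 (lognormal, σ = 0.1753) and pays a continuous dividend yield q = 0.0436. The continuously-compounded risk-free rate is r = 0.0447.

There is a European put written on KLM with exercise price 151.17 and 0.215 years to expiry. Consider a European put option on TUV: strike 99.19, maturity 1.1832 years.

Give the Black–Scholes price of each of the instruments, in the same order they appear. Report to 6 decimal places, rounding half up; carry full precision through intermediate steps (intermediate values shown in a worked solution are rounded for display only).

[KLM put K=151.17]
σ√T = 0.5998·√0.215 = 0.278116
d₁ = (ln(S/K) + (r−q+σ²/2)T) / (σ√T) = (ln(150.11/151.17) + (0.0447−0.0578+0.5998²/2)·0.215) / 0.278116 = (-0.007037 + 0.035858) / 0.278116 = 0.103630
d₂ = d₁ − σ√T = 0.103630 − 0.278116 = -0.174486
e^{−rT} = 0.990436
e^{−qT} = 0.987650
N(−d₁) = 0.458732,  N(−d₂) = 0.569258
price = K·e^{−rT}·N(−d₂) − S·e^{−qT}·N(−d₁) = 85.231712 − 68.009777 = 17.221935
[TUV put K=99.19]
σ√T = 0.1753·√1.1832 = 0.190683
d₁ = (ln(S/K) + (r−q+σ²/2)T) / (σ√T) = (ln(120.24/99.19) + (0.0447−0.0436+0.1753²/2)·1.1832) / 0.190683 = (0.192453 + 0.019481) / 0.190683 = 1.111449
d₂ = d₁ − σ√T = 1.111449 − 0.190683 = 0.920767
e^{−rT} = 0.948485
e^{−qT} = 0.949721
N(−d₁) = 0.133188,  N(−d₂) = 0.178586
price = K·e^{−rT}·N(−d₂) − S·e^{−qT}·N(−d₁) = 16.801430 − 15.209269 = 1.592160

price(KLM put K=151.17) = 17.221935
price(TUV put K=99.19) = 1.592160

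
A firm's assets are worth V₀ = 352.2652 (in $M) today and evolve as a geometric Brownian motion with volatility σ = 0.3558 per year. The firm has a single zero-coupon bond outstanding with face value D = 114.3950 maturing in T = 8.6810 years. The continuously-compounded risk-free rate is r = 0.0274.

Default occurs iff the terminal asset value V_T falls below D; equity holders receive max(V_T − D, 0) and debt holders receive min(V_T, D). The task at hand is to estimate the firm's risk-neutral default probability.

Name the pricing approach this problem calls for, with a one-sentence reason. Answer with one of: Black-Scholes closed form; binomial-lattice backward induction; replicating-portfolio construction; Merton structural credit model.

framework: Merton structural credit model

Key observation: with the firm-asset dynamics (V₀ = 352.2652) and a single zero-coupon liability of face 114.3950 given, debt value, spread, and default probability all derive from the option view of the balance sheet.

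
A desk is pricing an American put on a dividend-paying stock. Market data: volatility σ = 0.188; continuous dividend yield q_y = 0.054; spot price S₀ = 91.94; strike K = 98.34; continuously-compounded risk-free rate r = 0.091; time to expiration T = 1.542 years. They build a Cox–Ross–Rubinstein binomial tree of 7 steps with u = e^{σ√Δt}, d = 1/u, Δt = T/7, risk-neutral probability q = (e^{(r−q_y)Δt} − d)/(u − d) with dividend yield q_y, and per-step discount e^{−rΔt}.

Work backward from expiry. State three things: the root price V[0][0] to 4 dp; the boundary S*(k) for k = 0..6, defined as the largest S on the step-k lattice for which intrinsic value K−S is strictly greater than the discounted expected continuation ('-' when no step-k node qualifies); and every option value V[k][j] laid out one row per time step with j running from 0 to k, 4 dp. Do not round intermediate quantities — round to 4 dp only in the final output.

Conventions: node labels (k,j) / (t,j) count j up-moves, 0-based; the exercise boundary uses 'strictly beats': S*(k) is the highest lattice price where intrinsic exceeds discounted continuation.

params: Δt=0.22029 u=1.09225 d=0.91554 q=0.52427 e^(-rΔt)=0.98015
t_7 payoffs: 48.7655 39.1974 27.7827 14.1649 0.0000 0.0000 0.0000 0.0000
t_6: node(6,0) S=54.1476 payoff=44.1924 vs cont=42.8810 → 44.1924 [stop]  node(6,1) S=64.5983 payoff=33.7417 vs cont=32.5539 → 33.7417 [stop]  node(6,2) S=77.0660 payoff=21.2740 vs cont=20.2336 → 21.2740 [stop]  node(6,3) S=91.9400 payoff=6.4000 vs cont=6.6049 → 6.6049 [wait]  node(6,4) S=109.6847 payoff=0.0000 vs cont=0.0000 → 0.0000 [wait]  node(6,5) S=130.8543 payoff=0.0000 vs cont=0.0000 → 0.0000 [wait]  node(6,6) S=156.1096 payoff=0.0000 vs cont=0.0000 → 0.0000 [wait]  ⇒ S*(6)=77.0660
t_5: node(5,0) S=59.1426 payoff=39.1974 vs cont=37.9451 → 39.1974 [stop]  node(5,1) S=70.5573 payoff=27.7827 vs cont=26.6653 → 27.7827 [stop]  node(5,2) S=84.1751 payoff=14.1649 vs cont=13.3139 → 14.1649 [stop]  node(5,3) S=100.4212 payoff=0.0000 vs cont=3.0798 → 3.0798 [wait]  node(5,4) S=119.8028 payoff=0.0000 vs cont=0.0000 → 0.0000 [wait]  node(5,5) S=142.9252 payoff=0.0000 vs cont=0.0000 → 0.0000 [wait]  ⇒ S*(5)=84.1751
t_4: node(4,0) S=64.5983 payoff=33.7417 vs cont=32.5539 → 33.7417 [stop]  node(4,1) S=77.0660 payoff=21.2740 vs cont=20.2336 → 21.2740 [stop]  node(4,2) S=91.9400 payoff=6.4000 vs cont=8.1875 → 8.1875 [wait]  node(4,3) S=109.6847 payoff=0.0000 vs cont=1.4361 → 1.4361 [wait]  node(4,4) S=130.8543 payoff=0.0000 vs cont=0.0000 → 0.0000 [wait]  ⇒ S*(4)=77.0660
t_3: node(3,0) S=70.5573 payoff=27.7827 vs cont=26.6653 → 27.7827 [stop]  node(3,1) S=84.1751 payoff=14.1649 vs cont=14.1271 → 14.1649 [stop]  node(3,2) S=100.4212 payoff=0.0000 vs cont=4.5557 → 4.5557 [wait]  node(3,3) S=119.8028 payoff=0.0000 vs cont=0.6696 → 0.6696 [wait]  ⇒ S*(3)=84.1751
t_2: node(2,0) S=77.0660 payoff=21.2740 vs cont=20.2336 → 21.2740 [stop]  node(2,1) S=91.9400 payoff=6.4000 vs cont=8.9460 → 8.9460 [wait]  node(2,2) S=109.6847 payoff=0.0000 vs cont=2.4684 → 2.4684 [wait]  ⇒ S*(2)=77.0660
t_1: node(1,0) S=84.1751 payoff=14.1649 vs cont=14.5169 → 14.5169 [wait]  node(1,1) S=100.4212 payoff=0.0000 vs cont=5.4398 → 5.4398 [wait]  ⇒ S*(1)=-
t_0: node(0,0) S=91.9400 payoff=6.4000 vs cont=9.5644 → 9.5644 [wait]  ⇒ S*(0)=-

price = 9.5644
boundary = - - 77.0660 84.1751 77.0660 84.1751 77.0660
tree:
9.5644
14.5169 5.4398
21.2740 8.9460 2.4684
27.7827 14.1649 4.5557 0.6696
33.7417 21.2740 8.1875 1.4361 0.0000
39.1974 27.7827 14.1649 3.0798 0.0000 0.0000
44.1924 33.7417 21.2740 6.6049 0.0000 0.0000 0.0000
48.7655 39.1974 27.7827 14.1649 0.0000 0.0000 0.0000 0.0000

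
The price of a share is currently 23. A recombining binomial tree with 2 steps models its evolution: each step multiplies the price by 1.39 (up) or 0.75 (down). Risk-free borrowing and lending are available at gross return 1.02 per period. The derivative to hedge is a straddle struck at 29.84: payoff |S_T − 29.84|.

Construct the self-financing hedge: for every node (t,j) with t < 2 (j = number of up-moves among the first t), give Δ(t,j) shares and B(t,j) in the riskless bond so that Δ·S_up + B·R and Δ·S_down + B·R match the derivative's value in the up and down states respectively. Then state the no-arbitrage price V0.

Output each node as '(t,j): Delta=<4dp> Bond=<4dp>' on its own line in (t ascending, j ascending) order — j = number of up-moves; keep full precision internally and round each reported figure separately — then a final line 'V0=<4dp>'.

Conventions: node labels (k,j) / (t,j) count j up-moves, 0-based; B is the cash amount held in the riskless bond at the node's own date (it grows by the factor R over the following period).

(0,0): Delta=-0.1796 Bond=14.8074
(1,0): Delta=-1.0000 Bond=29.2549
(1,1): Delta=0.4270 Bond=-4.2890
V0=10.6759

Since d<R<u, set p* = (R−d)/(u−d) = 0.4219; price each node as the discounted p*-expectation of its children.
At maturity the claim pays: V(2,0)=16.9025, V(2,1)=5.8625, V(2,2)=14.5983
Node (1,0) S=17.2500: V=(p*·5.8625+(1−p*)·16.9025)/1.02=12.0049; Δ=(5.8625−16.9025)/(23.9775−12.9375)=-1.0000; B=V−Δ·S=29.2549
Node (1,1) S=31.9700: V=(p*·14.5983+(1−p*)·5.8625)/1.02=9.3607; Δ=(14.5983−5.8625)/(44.4383−23.9775)=0.4270; B=V−Δ·S=-4.2890
Node (0,0) S=23.0000: V=(p*·9.3607+(1−p*)·12.0049)/1.02=10.6759; Δ=(9.3607−12.0049)/(31.9700−17.2500)=-0.1796; B=V−Δ·S=14.8074
As a check, the time-0 holding Δ(0,0)·S0 + B(0,0) comes to 10.6759 — exactly V0.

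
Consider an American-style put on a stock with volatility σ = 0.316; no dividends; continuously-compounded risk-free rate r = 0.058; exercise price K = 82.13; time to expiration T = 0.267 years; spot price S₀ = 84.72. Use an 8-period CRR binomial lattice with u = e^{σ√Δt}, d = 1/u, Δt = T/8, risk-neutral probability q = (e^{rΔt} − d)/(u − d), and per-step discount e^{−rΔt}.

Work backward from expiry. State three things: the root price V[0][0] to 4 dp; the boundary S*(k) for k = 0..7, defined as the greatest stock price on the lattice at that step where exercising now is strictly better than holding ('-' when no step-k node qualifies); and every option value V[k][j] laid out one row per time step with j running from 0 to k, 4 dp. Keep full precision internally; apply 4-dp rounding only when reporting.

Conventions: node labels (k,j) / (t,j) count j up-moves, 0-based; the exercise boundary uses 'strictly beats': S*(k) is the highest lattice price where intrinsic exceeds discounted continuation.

price = 3.8266
boundary = - - - - 67.2511 63.4787 67.2511 71.2477
tree:
3.8266
5.6526 2.0323
8.0989 3.2510 0.8328
11.2005 5.0576 1.4738 0.2010
14.8789 7.5996 2.5588 0.4046 0.0000
18.6513 10.9303 4.3293 0.8146 0.0000 0.0000
22.2121 14.8789 7.0607 1.6401 0.0000 0.0000 0.0000
25.5732 18.6513 10.8823 3.3021 0.0000 0.0000 0.0000 0.0000
28.7457 22.2121 14.8789 6.6481 0.0000 0.0000 0.0000 0.0000 0.0000

Δt=0.03338, u=1.05943, d=0.94391, q=0.50234, disc=e^(-rΔt)=0.99807
k=8 terminal: V=max(K-S,0) → 28.7457 22.2121 14.8789 6.6481 0.0000 0.0000 0.0000 0.0000 0.0000
k=7: j=0 S=56.5568 intr=25.5732 cont=25.4144 V=25.5732[EX]; j=1 S=63.4787 intr=18.6513 cont=18.4925 V=18.6513[EX]; j=2 S=71.2477 intr=10.8823 cont=10.7234 V=10.8823[EX]; j=3 S=79.9677 intr=2.1623 cont=3.3021 V=3.3021[hold]; j=4 S=89.7548 intr=0.0000 cont=0.0000 V=0.0000[hold]; j=5 S=100.7397 intr=0.0000 cont=0.0000 V=0.0000[hold]; j=6 S=113.0691 intr=0.0000 cont=0.0000 V=0.0000[hold]; j=7 S=126.9075 intr=0.0000 cont=0.0000 V=0.0000[hold]  S*(7)=71.2477
k=6: j=0 S=59.9179 intr=22.2121 cont=22.0533 V=22.2121[EX]; j=1 S=67.2511 intr=14.8789 cont=14.7200 V=14.8789[EX]; j=2 S=75.4819 intr=6.6481 cont=7.0607 V=7.0607[hold]; j=3 S=84.7200 intr=0.0000 cont=1.6401 V=1.6401[hold]; j=4 S=95.0888 intr=0.0000 cont=0.0000 V=0.0000[hold]; j=5 S=106.7265 intr=0.0000 cont=0.0000 V=0.0000[hold]; j=6 S=119.7886 intr=0.0000 cont=0.0000 V=0.0000[hold]  S*(6)=67.2511
k=5: j=0 S=63.4787 intr=18.6513 cont=18.4925 V=18.6513[EX]; j=1 S=71.2477 intr=10.8823 cont=10.9303 V=10.9303[hold]; j=2 S=79.9677 intr=2.1623 cont=4.3293 V=4.3293[hold]; j=3 S=89.7548 intr=0.0000 cont=0.8146 V=0.8146[hold]; j=4 S=100.7397 intr=0.0000 cont=0.0000 V=0.0000[hold]; j=5 S=113.0691 intr=0.0000 cont=0.0000 V=0.0000[hold]  S*(5)=63.4787
k=4: j=0 S=67.2511 intr=14.8789 cont=14.7441 V=14.8789[EX]; j=1 S=75.4819 intr=6.6481 cont=7.5996 V=7.5996[hold]; j=2 S=84.7200 intr=0.0000 cont=2.5588 V=2.5588[hold]; j=3 S=95.0888 intr=0.0000 cont=0.4046 V=0.4046[hold]; j=4 S=106.7265 intr=0.0000 cont=0.0000 V=0.0000[hold]  S*(4)=67.2511
k=3: j=0 S=71.2477 intr=10.8823 cont=11.2005 V=11.2005[hold]; j=1 S=79.9677 intr=2.1623 cont=5.0576 V=5.0576[hold]; j=2 S=89.7548 intr=0.0000 cont=1.4738 V=1.4738[hold]; j=3 S=100.7397 intr=0.0000 cont=0.2010 V=0.2010[hold]  S*(3)=-
k=2: j=0 S=75.4819 intr=6.6481 cont=8.0989 V=8.0989[hold]; j=1 S=84.7200 intr=0.0000 cont=3.2510 V=3.2510[hold]; j=2 S=95.0888 intr=0.0000 cont=0.8328 V=0.8328[hold]  S*(2)=-
k=1: j=0 S=79.9677 intr=2.1623 cont=5.6526 V=5.6526[hold]; j=1 S=89.7548 intr=0.0000 cont=2.0323 V=2.0323[hold]  S*(1)=-
k=0: j=0 S=84.7200 intr=0.0000 cont=3.8266 V=3.8266[hold]  S*(0)=-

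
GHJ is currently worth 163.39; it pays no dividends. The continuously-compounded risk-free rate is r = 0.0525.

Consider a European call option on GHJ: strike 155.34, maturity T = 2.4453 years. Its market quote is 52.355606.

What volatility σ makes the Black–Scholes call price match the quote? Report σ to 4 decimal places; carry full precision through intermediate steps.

At σ = 0.4082 the Black–Scholes value reproduces the quote:
σ√T = 0.4082·√2.4453 = 0.638321
d₁ = (ln(S/K) + (r+σ²/2)T) / (σ√T) = (ln(163.39/155.34) + (0.0525+0.4082²/2)·2.4453) / 0.638321 = (0.050524 + 0.332105) / 0.638321 = 0.599430
d₂ = d₁ − σ√T = 0.599430 − 0.638321 = -0.038891
e^{−rT} = 0.879521
N(d₁) = 0.725557,  N(d₂) = 0.484489
V = S·N(d₁) − K·e^{−rT}·N(d₂) = 118.548749 − 66.193143 = 52.355606 (the observed quote) — the price is monotone increasing in volatility, hence this σ is the only solution

sigma = 0.4082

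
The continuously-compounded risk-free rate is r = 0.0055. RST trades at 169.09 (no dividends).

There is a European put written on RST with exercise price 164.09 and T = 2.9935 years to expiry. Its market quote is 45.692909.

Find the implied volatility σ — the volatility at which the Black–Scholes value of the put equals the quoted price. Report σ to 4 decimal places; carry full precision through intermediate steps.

At σ = 0.4442 the Black–Scholes value reproduces the quote:
σ√T = 0.4442·√2.9935 = 0.768543
d₁ = (ln(S/K) + (r+σ²/2)T) / (σ√T) = (ln(169.09/164.09) + (0.0055+0.4442²/2)·2.9935) / 0.768543 = (0.030016 + 0.311793) / 0.768543 = 0.444750
d₂ = d₁ − σ√T = 0.444750 − 0.768543 = -0.323793
e^{−rT} = 0.983671
N(−d₁) = 0.328250,  N(−d₂) = 0.626953
V = K·e^{−rT}·N(−d₂) − S·N(−d₁) = 101.196738 − 55.503830 = 45.692909 (the observed quote) — the price is monotone increasing in volatility, hence this σ is the only solution

sigma = 0.4442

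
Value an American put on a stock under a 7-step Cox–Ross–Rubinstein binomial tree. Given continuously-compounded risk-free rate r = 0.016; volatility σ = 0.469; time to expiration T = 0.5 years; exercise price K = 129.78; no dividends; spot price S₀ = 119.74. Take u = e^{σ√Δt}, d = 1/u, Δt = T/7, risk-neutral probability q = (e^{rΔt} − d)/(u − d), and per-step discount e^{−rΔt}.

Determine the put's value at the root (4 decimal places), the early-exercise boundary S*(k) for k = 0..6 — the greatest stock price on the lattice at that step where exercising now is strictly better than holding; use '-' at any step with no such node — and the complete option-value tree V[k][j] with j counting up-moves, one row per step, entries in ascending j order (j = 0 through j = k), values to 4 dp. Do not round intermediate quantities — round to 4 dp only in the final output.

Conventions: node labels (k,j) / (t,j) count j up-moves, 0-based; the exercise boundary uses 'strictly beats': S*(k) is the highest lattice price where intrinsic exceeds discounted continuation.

params: Δt=0.07143 u=1.13354 d=0.88219 q=0.47325 e^(-rΔt)=0.99886
t_7 payoffs: 79.9855 65.7984 47.5692 24.1463 0.0000 0.0000 0.0000 0.0000
t_6: node(6,0) S=56.4440 payoff=73.3360 vs cont=73.1877 → 73.3360 [stop]  node(6,1) S=72.5257 payoff=57.2543 vs cont=57.1061 → 57.2543 [stop]  node(6,2) S=93.1892 payoff=36.5908 vs cont=36.4426 → 36.5908 [stop]  node(6,3) S=119.7400 payoff=10.0400 vs cont=12.7045 → 12.7045 [wait]  node(6,4) S=153.8555 payoff=0.0000 vs cont=0.0000 → 0.0000 [wait]  node(6,5) S=197.6909 payoff=0.0000 vs cont=0.0000 → 0.0000 [wait]  node(6,6) S=254.0156 payoff=0.0000 vs cont=0.0000 → 0.0000 [wait]  ⇒ S*(6)=93.1892
t_5: node(5,0) S=63.9816 payoff=65.7984 vs cont=65.6502 → 65.7984 [stop]  node(5,1) S=82.2108 payoff=47.5692 vs cont=47.4210 → 47.5692 [stop]  node(5,2) S=105.6337 payoff=24.1463 vs cont=25.2576 → 25.2576 [wait]  node(5,3) S=135.7301 payoff=0.0000 vs cont=6.6844 → 6.6844 [wait]  node(5,4) S=174.4014 payoff=0.0000 vs cont=0.0000 → 0.0000 [wait]  node(5,5) S=224.0906 payoff=0.0000 vs cont=0.0000 → 0.0000 [wait]  ⇒ S*(5)=82.2108
t_4: node(4,0) S=72.5257 payoff=57.2543 vs cont=57.1061 → 57.2543 [stop]  node(4,1) S=93.1892 payoff=36.5908 vs cont=36.9679 → 36.9679 [wait]  node(4,2) S=119.7400 payoff=10.0400 vs cont=16.4489 → 16.4489 [wait]  node(4,3) S=153.8555 payoff=0.0000 vs cont=3.5169 → 3.5169 [wait]  node(4,4) S=197.6909 payoff=0.0000 vs cont=0.0000 → 0.0000 [wait]  ⇒ S*(4)=72.5257
t_3: node(3,0) S=82.2108 payoff=47.5692 vs cont=47.5993 → 47.5993 [wait]  node(3,1) S=105.6337 payoff=24.1463 vs cont=27.2261 → 27.2261 [wait]  node(3,2) S=135.7301 payoff=0.0000 vs cont=10.3170 → 10.3170 [wait]  node(3,3) S=174.4014 payoff=0.0000 vs cont=1.8504 → 1.8504 [wait]  ⇒ S*(3)=-
t_2: node(2,0) S=93.1892 payoff=36.5908 vs cont=37.9142 → 37.9142 [wait]  node(2,1) S=119.7400 payoff=10.0400 vs cont=19.2018 → 19.2018 [wait]  node(2,2) S=153.8555 payoff=0.0000 vs cont=6.3030 → 6.3030 [wait]  ⇒ S*(2)=-
t_1: node(1,0) S=105.6337 payoff=24.1463 vs cont=29.0253 → 29.0253 [wait]  node(1,1) S=135.7301 payoff=0.0000 vs cont=13.0824 → 13.0824 [wait]  ⇒ S*(1)=-
t_0: node(0,0) S=119.7400 payoff=10.0400 vs cont=21.4557 → 21.4557 [wait]  ⇒ S*(0)=-

price = 21.4557
boundary = - - - - 72.5257 82.2108 93.1892
tree:
21.4557
29.0253 13.0824
37.9142 19.2018 6.3030
47.5993 27.2261 10.3170 1.8504
57.2543 36.9679 16.4489 3.5169 0.0000
65.7984 47.5692 25.2576 6.6844 0.0000 0.0000
73.3360 57.2543 36.5908 12.7045 0.0000 0.0000 0.0000
79.9855 65.7984 47.5692 24.1463 0.0000 0.0000 0.0000 0.0000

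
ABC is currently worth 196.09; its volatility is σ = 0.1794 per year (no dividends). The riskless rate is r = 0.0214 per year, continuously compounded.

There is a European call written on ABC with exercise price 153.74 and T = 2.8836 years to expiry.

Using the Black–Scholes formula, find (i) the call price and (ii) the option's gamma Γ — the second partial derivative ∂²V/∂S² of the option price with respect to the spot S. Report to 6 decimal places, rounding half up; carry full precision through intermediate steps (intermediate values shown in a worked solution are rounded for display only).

price = 55.782039
Γ = 0.003433

σ√T = 0.1794·√2.8836 = 0.304642
d₁ = (ln(S/K) + (r+σ²/2)T) / (σ√T) = (ln(196.09/153.74) + (0.0214+0.1794²/2)·2.8836) / 0.304642 = (0.243311 + 0.108112) / 0.304642 = 1.153561
d₂ = d₁ − σ√T = 1.153561 − 0.304642 = 0.848919
e^{−rT} = 0.940156
N(d₁) = 0.875660,  N(d₂) = 0.802037
Call price V = S·N(d₁) − K·e^{−rT}·N(d₂) = 171.708158 − 115.926119 = 55.782039
φ(d₁) = (1/√(2π))·e^{−d₁²/2} = 0.205093
Γ = φ(d₁) / (S·σ·√T) = 0.003433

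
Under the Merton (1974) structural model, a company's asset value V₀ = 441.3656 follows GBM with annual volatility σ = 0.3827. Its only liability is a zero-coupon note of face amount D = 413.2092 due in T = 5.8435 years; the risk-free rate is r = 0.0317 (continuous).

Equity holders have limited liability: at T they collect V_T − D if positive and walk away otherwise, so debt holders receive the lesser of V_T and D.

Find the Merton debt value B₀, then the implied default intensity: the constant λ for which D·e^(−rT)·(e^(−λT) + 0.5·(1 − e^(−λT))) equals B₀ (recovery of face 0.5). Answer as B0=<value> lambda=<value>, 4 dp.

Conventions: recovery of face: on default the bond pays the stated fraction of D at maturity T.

Work the structural quantities from V₀ = 441.3656 against face 413.2092:
d₁ = [ln(V₀/D) + (r + σ²/2)T] / (σ√T)
   = [ln(441.3656/413.2092) + (0.0317 + 0.5·0.3827²)·5.8435] / (0.3827·√5.8435)
   = [0.065920 + 0.613156] / 0.925113 = 0.734046
d₂ = d₁ − σ√T = 0.734046 − 0.925113 = -0.191067
N(d₁) = 0.768540,  N(d₂) = 0.424236,  e^(−rT) = 0.830906
E₀ = V₀·N(d₁) − D·e^(−rT)·N(d₂)
   = 441.3656·0.768540 − 413.2092·0.830906·0.424236 = 193.550541
B₀ = V₀ − E₀ = 441.3656 − 193.550541 = 247.815059
e^(−λT) = (B₀·e^(rT)/D − 0.5)/(1 − 0.5) = (247.8151·1.203506/413.2092 − 0.5)/0.5 = 0.44356397
λ = −ln(0.44356397)/5.8435 = 0.139114

B0=247.8151 lambda=0.1391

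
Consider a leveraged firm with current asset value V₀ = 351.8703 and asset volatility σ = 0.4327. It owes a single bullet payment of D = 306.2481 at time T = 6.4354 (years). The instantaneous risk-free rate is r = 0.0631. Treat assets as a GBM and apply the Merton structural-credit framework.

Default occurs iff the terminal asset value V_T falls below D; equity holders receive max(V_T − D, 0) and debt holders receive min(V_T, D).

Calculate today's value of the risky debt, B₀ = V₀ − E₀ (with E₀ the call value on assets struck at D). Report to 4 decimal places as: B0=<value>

B0=149.8154

Equity is a call on the firm's assets struck at D = 306.2481:
d₁ = [ln(V₀/D) + (r + σ²/2)T] / (σ√T)
   = [ln(351.8703/306.2481) + (0.0631 + 0.5·0.4327²)·6.4354] / (0.4327·√6.4354)
   = [0.138867 + 1.008521] / 1.097677 = 1.045288
d₂ = d₁ − σ√T = 1.045288 − 1.097677 = -0.052390
N(d₁) = 0.852055,  N(d₂) = 0.479109,  e^(−rT) = 0.666261
E₀ = V₀·N(d₁) − D·e^(−rT)·N(d₂)
   = 351.8703·0.852055 − 306.2481·0.666261·0.479109 = 202.054851
B₀ = V₀ − E₀ = 351.8703 − 202.054851 = 149.815449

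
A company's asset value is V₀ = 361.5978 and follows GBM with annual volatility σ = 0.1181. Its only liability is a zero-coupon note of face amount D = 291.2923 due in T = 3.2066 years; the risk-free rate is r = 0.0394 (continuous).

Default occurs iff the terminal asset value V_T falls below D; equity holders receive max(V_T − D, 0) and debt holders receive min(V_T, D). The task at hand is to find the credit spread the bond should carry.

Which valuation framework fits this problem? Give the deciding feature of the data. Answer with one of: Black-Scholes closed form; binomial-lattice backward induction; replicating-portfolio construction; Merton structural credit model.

Key observation: the asked-for credit quantity lives on the firm's capital structure — asset value, asset volatility, debt face 291.2923 — which is the structural model's domain.

framework: Merton structural credit model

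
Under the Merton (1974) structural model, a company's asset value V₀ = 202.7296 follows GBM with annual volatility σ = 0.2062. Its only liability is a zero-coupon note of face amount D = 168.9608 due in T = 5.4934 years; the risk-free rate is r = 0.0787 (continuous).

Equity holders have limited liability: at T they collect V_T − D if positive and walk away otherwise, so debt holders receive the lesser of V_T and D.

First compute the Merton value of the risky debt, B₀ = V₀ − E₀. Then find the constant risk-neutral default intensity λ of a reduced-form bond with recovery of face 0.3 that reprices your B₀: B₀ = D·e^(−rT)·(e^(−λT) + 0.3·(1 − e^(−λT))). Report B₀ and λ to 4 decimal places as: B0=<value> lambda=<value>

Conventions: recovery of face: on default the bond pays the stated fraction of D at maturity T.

Apply the equity-as-call identities (strike 168.9608, horizon 5.4934 years):
d₁ = [ln(V₀/D) + (r + σ²/2)T] / (σ√T)
   = [ln(202.7296/168.9608) + (0.0787 + 0.5·0.2062²)·5.4934] / (0.2062·√5.4934)
   = [0.182206 + 0.549116] / 0.483292 = 1.513211
d₂ = d₁ − σ√T = 1.513211 − 0.483292 = 1.029920
N(d₁) = 0.934887,  N(d₂) = 0.848476,  e^(−rT) = 0.648995
E₀ = V₀·N(d₁) − D·e^(−rT)·N(d₂)
   = 202.7296·0.934887 − 168.9608·0.648995·0.848476 = 96.489888
B₀ = V₀ − E₀ = 202.7296 − 96.489888 = 106.239712
e^(−λT) = (B₀·e^(rT)/D − 0.3)/(1 − 0.3) = (106.2397·1.540844/168.9608 − 0.3)/0.7 = 0.95550994
λ = −ln(0.95550994)/5.4934 = 0.008285

B0=106.2397 lambda=0.0083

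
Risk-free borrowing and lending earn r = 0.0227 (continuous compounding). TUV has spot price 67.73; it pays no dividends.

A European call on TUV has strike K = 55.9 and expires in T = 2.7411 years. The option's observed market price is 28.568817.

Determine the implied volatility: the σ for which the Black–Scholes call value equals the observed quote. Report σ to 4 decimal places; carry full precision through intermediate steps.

sigma = 0.5237

At σ = 0.5237 the Black–Scholes value reproduces the quote:
σ√T = 0.5237·√2.7411 = 0.867052
d₁ = (ln(S/K) + (r+σ²/2)T) / (σ√T) = (ln(67.73/55.9) + (0.0227+0.5237²/2)·2.7411) / 0.867052 = (0.191965 + 0.438112) / 0.867052 = 0.726689
d₂ = d₁ − σ√T = 0.726689 − 0.867052 = -0.140363
e^{−rT} = 0.939673
N(d₁) = 0.766292,  N(d₂) = 0.444187
V = S·N(d₁) − K·e^{−rT}·N(d₂) = 51.900945 − 23.332128 = 28.568817 (equal to the quote); since ∂V/∂σ > 0 for all σ, the implied volatility is unique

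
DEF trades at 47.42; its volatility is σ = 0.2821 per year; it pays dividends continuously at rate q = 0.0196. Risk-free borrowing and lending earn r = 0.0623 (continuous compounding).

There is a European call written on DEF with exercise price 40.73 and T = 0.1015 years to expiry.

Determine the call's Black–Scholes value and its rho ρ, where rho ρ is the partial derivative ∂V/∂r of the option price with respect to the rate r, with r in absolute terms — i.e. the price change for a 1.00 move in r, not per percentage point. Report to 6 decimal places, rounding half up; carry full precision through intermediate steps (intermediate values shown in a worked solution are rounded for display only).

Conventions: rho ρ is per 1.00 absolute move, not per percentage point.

σ√T = 0.2821·√0.1015 = 0.089874
d₁ = (ln(S/K) + (r−q+σ²/2)T) / (σ√T) = (ln(47.42/40.73) + (0.0623−0.0196+0.2821²/2)·0.1015) / 0.089874 = (0.152079 + 0.008373) / 0.089874 = 1.785290
d₂ = d₁ − σ√T = 1.785290 − 0.089874 = 1.695416
e^{−rT} = 0.993697
e^{−qT} = 0.998013
N(d₁) = 0.962893,  N(d₂) = 0.955002
Call price V = S·e^{−qT}·N(d₁) − K·e^{−rT}·N(d₂) = 45.569633 − 38.652031 = 6.917602
ρ = K·T·e^{−rT}·N(d₂) = 3.923181

price = 6.917602
ρ = 3.923181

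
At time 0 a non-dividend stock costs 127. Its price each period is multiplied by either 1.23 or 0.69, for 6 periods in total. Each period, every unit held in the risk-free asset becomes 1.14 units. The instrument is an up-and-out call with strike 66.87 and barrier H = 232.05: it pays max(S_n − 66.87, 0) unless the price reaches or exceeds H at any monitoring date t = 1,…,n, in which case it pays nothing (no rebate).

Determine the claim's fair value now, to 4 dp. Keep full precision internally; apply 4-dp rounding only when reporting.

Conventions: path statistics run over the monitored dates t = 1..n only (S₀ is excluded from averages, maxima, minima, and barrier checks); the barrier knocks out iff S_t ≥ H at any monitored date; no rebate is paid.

price = 5.4879

With p* = (R−d)/(u−d) = 0.8333, sum probability × payoff across the paths and divide by R^6.
Enumerate all 2^6 = 64 price paths (U = up ×1.23, D = down ×0.69); each path with k up-moves has probability p*^k·(1−p*)^(6−k).
DDDDDD: M=87.6300, payoff=0.0000, prob=0.000021
UDDDDD: M=156.2100, payoff=0.0000, prob=0.000107
DUDDDD: M=107.7849, payoff=0.0000, prob=0.000107
UUDDDD: M=192.1383, payoff=0.0000, prob=0.000536
DDUDDD: M=87.6300, payoff=0.0000, prob=0.000107
UDUDDD: M=156.2100, payoff=0.0000, prob=0.000536
DUUDDD: M=132.5754, payoff=0.0000, prob=0.000536
UUUDDD: M=236.3301, payoff=0.0000, prob=0.002679
DDDUDD: M=87.6300, payoff=0.0000, prob=0.000107
UDDUDD: M=156.2100, payoff=0.0000, prob=0.000536
DUDUDD: M=107.7849, payoff=0.0000, prob=0.000536
UUDUDD: M=192.1383, payoff=10.7666, prob=0.002679
DDUUDD: M=91.4770, payoff=0.0000, prob=0.000536
UDUUDD: M=163.0678, payoff=10.7666, prob=0.002679
DUUUDD: M=163.0678, payoff=10.7666, prob=0.002679
UUUUDD: M=290.6860, payoff=0.0000, prob=0.013396
DDDDUD: M=87.6300, payoff=0.0000, prob=0.000107
UDDDUD: M=156.2100, payoff=0.0000, prob=0.000536
DUDDUD: M=107.7849, payoff=0.0000, prob=0.000536
UUDDUD: M=192.1383, payoff=10.7666, prob=0.002679
DDUDUD: M=87.6300, payoff=0.0000, prob=0.000536
UDUDUD: M=156.2100, payoff=10.7666, prob=0.002679
DUUDUD: M=132.5754, payoff=10.7666, prob=0.002679
UUUDUD: M=236.3301, payoff=0.0000, prob=0.013396
DDDUUD: M=87.6300, payoff=0.0000, prob=0.000536
UDDUUD: M=156.2100, payoff=10.7666, prob=0.002679
DUDUUD: M=112.5168, payoff=10.7666, prob=0.002679
UUDUUD: M=200.5734, payoff=71.5256, prob=0.013396
DDUUUD: M=112.5168, payoff=10.7666, prob=0.002679
UDUUUD: M=200.5734, payoff=71.5256, prob=0.013396
DUUUUD: M=200.5734, payoff=71.5256, prob=0.013396
UUUUUD: M=357.5438, payoff=0.0000, prob=0.066980
DDDDDU: M=87.6300, payoff=0.0000, prob=0.000107
UDDDDU: M=156.2100, payoff=0.0000, prob=0.000536
DUDDDU: M=107.7849, payoff=0.0000, prob=0.000536
UUDDDU: M=192.1383, payoff=10.7666, prob=0.002679
DDUDDU: M=87.6300, payoff=0.0000, prob=0.000536
UDUDDU: M=156.2100, payoff=10.7666, prob=0.002679
DUUDDU: M=132.5754, payoff=10.7666, prob=0.002679
UUUDDU: M=236.3301, payoff=0.0000, prob=0.013396
DDDUDU: M=87.6300, payoff=0.0000, prob=0.000536
UDDUDU: M=156.2100, payoff=10.7666, prob=0.002679
DUDUDU: M=107.7849, payoff=10.7666, prob=0.002679
UUDUDU: M=192.1383, payoff=71.5256, prob=0.013396
DDUUDU: M=91.4770, payoff=10.7666, prob=0.002679
UDUUDU: M=163.0678, payoff=71.5256, prob=0.013396
DUUUDU: M=163.0678, payoff=71.5256, prob=0.013396
UUUUDU: M=290.6860, payoff=0.0000, prob=0.066980
DDDDUU: M=87.6300, payoff=0.0000, prob=0.000536
UDDDUU: M=156.2100, payoff=10.7666, prob=0.002679
DUDDUU: M=107.7849, payoff=10.7666, prob=0.002679
UUDDUU: M=192.1383, payoff=71.5256, prob=0.013396
DDUDUU: M=87.6300, payoff=10.7666, prob=0.002679
UDUDUU: M=156.2100, payoff=71.5256, prob=0.013396
DUUDUU: M=138.3956, payoff=71.5256, prob=0.013396
UUUDUU: M=246.7052, payoff=0.0000, prob=0.066980
DDDUUU: M=87.6300, payoff=10.7666, prob=0.002679
UDDUUU: M=156.2100, payoff=71.5256, prob=0.013396
DUDUUU: M=138.3956, payoff=71.5256, prob=0.013396
UUDUUU: M=246.7052, payoff=0.0000, prob=0.066980
DDUUUU: M=138.3956, payoff=71.5256, prob=0.013396
UDUUUU: M=246.7052, payoff=0.0000, prob=0.066980
DUUUUU: M=246.7052, payoff=0.0000, prob=0.066980
UUUUUU: M=439.7789, payoff=0.0000, prob=0.334898
Price = Σ prob·payoff / R^6 = 12.045884 / 2.194973 = 5.4879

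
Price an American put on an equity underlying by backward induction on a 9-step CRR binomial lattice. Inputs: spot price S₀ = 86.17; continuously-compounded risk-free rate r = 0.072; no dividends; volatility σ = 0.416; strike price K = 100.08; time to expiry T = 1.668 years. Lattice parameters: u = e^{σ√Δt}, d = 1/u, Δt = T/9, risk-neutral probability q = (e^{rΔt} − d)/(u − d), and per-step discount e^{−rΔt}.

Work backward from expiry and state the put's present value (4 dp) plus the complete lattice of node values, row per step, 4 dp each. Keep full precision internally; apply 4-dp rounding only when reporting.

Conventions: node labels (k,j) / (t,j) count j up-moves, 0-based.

price = 22.0179
tree:
22.0179
30.0750 14.3209
39.8517 20.8268 8.0114
49.7272 29.3396 12.6278 3.4756
57.9835 39.8517 19.3141 6.0865 0.8817
64.8860 49.7272 28.4350 10.4476 1.7612 0.0000
70.6568 57.9835 39.8517 17.4532 3.5180 0.0000 0.0000
75.4812 64.8860 49.7272 28.0392 7.0273 0.0000 0.0000 0.0000
79.5147 70.6568 57.9835 39.8517 14.0371 0.0000 0.0000 0.0000 0.0000
82.8868 75.4812 64.8860 49.7272 28.0392 0.0000 0.0000 0.0000 0.0000 0.0000

Δt=0.18533, u=1.19613, d=0.83603, q=0.49265, disc=e^(-rΔt)=0.98674
k=9 terminal: V=max(K-S,0) → 82.8868 75.4812 64.8860 49.7272 28.0392 0.0000 0.0000 0.0000 0.0000 0.0000
k=8: j=0 S=20.5653 intr=79.5147 cont=78.1881 V=79.5147[EX]; j=1 S=29.4232 intr=70.6568 cont=69.3302 V=70.6568[EX]; j=2 S=42.0965 intr=57.9835 cont=56.6569 V=57.9835[EX]; j=3 S=60.2283 intr=39.8517 cont=38.5251 V=39.8517[EX]; j=4 S=86.1700 intr=13.9100 cont=14.0371 V=14.0371[hold]; j=5 S=123.2853 intr=0.0000 cont=0.0000 V=0.0000[hold]; j=6 S=176.3869 intr=0.0000 cont=0.0000 V=0.0000[hold]; j=7 S=252.3606 intr=0.0000 cont=0.0000 V=0.0000[hold]; j=8 S=361.0578 intr=0.0000 cont=0.0000 V=0.0000[hold]
k=7: j=0 S=24.5988 intr=75.4812 cont=74.1547 V=75.4812[EX]; j=1 S=35.1940 intr=64.8860 cont=63.5594 V=64.8860[EX]; j=2 S=50.3528 intr=49.7272 cont=48.4006 V=49.7272[EX]; j=3 S=72.0408 intr=28.0392 cont=26.7744 V=28.0392[EX]; j=4 S=103.0703 intr=0.0000 cont=7.0273 V=7.0273[hold]; j=5 S=147.4650 intr=0.0000 cont=0.0000 V=0.0000[hold]; j=6 S=210.9813 intr=0.0000 cont=0.0000 V=0.0000[hold]; j=7 S=301.8555 intr=0.0000 cont=0.0000 V=0.0000[hold]
k=6: j=0 S=29.4232 intr=70.6568 cont=69.3302 V=70.6568[EX]; j=1 S=42.0965 intr=57.9835 cont=56.6569 V=57.9835[EX]; j=2 S=60.2283 intr=39.8517 cont=38.5251 V=39.8517[EX]; j=3 S=86.1700 intr=13.9100 cont=17.4532 V=17.4532[hold]; j=4 S=123.2853 intr=0.0000 cont=3.5180 V=3.5180[hold]; j=5 S=176.3869 intr=0.0000 cont=0.0000 V=0.0000[hold]; j=6 S=252.3606 intr=0.0000 cont=0.0000 V=0.0000[hold]
k=5: j=0 S=35.1940 intr=64.8860 cont=63.5594 V=64.8860[EX]; j=1 S=50.3528 intr=49.7272 cont=48.4006 V=49.7272[EX]; j=2 S=72.0408 intr=28.0392 cont=28.4350 V=28.4350[hold]; j=3 S=103.0703 intr=0.0000 cont=10.4476 V=10.4476[hold]; j=4 S=147.4650 intr=0.0000 cont=1.7612 V=1.7612[hold]; j=5 S=210.9813 intr=0.0000 cont=0.0000 V=0.0000[hold]
k=4: j=0 S=42.0965 intr=57.9835 cont=56.6569 V=57.9835[EX]; j=1 S=60.2283 intr=39.8517 cont=38.7175 V=39.8517[EX]; j=2 S=86.1700 intr=13.9100 cont=19.3141 V=19.3141[hold]; j=3 S=123.2853 intr=0.0000 cont=6.0865 V=6.0865[hold]; j=4 S=176.3869 intr=0.0000 cont=0.8817 V=0.8817[hold]
k=3: j=0 S=50.3528 intr=49.7272 cont=48.4006 V=49.7272[EX]; j=1 S=72.0408 intr=28.0392 cont=29.3396 V=29.3396[hold]; j=2 S=103.0703 intr=0.0000 cont=12.6278 V=12.6278[hold]; j=3 S=147.4650 intr=0.0000 cont=3.4756 V=3.4756[hold]
k=2: j=0 S=60.2283 intr=39.8517 cont=39.1572 V=39.8517[EX]; j=1 S=86.1700 intr=13.9100 cont=20.8268 V=20.8268[hold]; j=2 S=123.2853 intr=0.0000 cont=8.0114 V=8.0114[hold]
k=1: j=0 S=72.0408 intr=28.0392 cont=30.0750 V=30.0750[hold]; j=1 S=103.0703 intr=0.0000 cont=14.3209 V=14.3209[hold]
k=0: j=0 S=86.1700 intr=13.9100 cont=22.0179 V=22.0179[hold]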